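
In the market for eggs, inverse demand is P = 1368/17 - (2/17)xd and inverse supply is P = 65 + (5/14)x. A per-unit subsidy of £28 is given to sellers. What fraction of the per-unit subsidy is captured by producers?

Pre-subsidy: 1368/17 - (2/17)x = 65 + (5/14)x gives x* = 3682/113 and P* = 8660/113.
With the subsidy, sellers receive Ps = Pb + 28 for each unit, where Pb is the price buyers pay.
On the curves, Pb = 1368/17 - (2/17)x and Ps = 65 + (5/14)x; the wedge Ps − Pb = 28 gives 65 + (5/14)x − (1368/17 - (2/17)x) = 28, so x' = 10346/113.
Then Pb = 1368/17 − (2/17)·(10346/113) = 7876/113 and Ps = 65 + (5/14)·(10346/113) = 11040/113.
Buyers' price falls by P* − Pb = 8660/113 − 7876/113 = 784/113; sellers' price rises by Ps − P* = 11040/113 − 8660/113 = 2380/113.
So producers capture (2380/113)/28 = 85/113 of each unit of subsidy.

Producer share = 85/113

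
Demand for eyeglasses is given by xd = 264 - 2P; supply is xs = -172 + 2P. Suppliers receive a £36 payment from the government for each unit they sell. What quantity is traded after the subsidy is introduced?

x' = 82

Pre-subsidy: 264 - 2P = -172 + 2P gives P* = 109, x* = 46.
With the subsidy, sellers receive Ps = Pb + 36 for each unit, where Pb is the price buyers pay.
Supply in terms of Pb becomes xs = -172 + 2(Pb + 36) = -100 + 2Pb. Setting this equal to demand: 264 - 2Pb = -100 + 2Pb, so Pb = 91.
Sellers receive Ps = 91 + 36 = 127; x' = 264 − 2·91 = 82.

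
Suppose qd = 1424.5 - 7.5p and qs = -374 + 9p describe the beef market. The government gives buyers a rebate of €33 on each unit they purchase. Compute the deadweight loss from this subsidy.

Pre-subsidy: 1424.5 - 7.5p = -374 + 9p gives p* = 109, q* = 607.
With the rebate, buyers effectively pay pb = ps − 33, where ps is the price sellers receive.
Demand in terms of ps becomes qd = 1424.5 − 7.5(ps − 33) = 1672 - 7.5ps. Setting this equal to supply: 1672 - 7.5ps = -374 + 9ps, so ps = 124.
Buyers pay pb = 124 − 33 = 91; q' = -374 + 9·124 = 742.
The subsidy expands output by 742 − 607 = 135 past the efficient level; on those units the gap between marginal cost and willingness to pay runs from 0 up to 33.
DWL = ½ × 33 × 135 = 2227.5.

Deadweight loss = €2227.5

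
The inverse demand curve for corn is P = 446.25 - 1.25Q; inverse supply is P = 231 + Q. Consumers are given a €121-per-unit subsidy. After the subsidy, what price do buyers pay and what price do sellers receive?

Buyers pay 2335/9; sellers receive 3424/9

Pre-subsidy: 446.25 - 1.25Q = 231 + Q gives Q* = 287/3 and P* = 980/3.
With the rebate, buyers effectively pay Pb = Ps − 121, where Ps is the price sellers receive.
On the curves, Pb = 446.25 - 1.25Q and Ps = 231 + Q; the wedge Ps − Pb = 121 gives 231 + Q − (446.25 - 1.25Q) = 121, so Q' = 1345/9.
Then Pb = 446.25 − 1.25·(1345/9) = 2335/9 and Ps = 231 + 1·(1345/9) = 3424/9.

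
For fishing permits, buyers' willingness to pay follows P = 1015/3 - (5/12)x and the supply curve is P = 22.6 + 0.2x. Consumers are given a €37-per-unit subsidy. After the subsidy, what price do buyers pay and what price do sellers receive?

Pre-subsidy: 1015/3 - (5/12)x = 22.6 + 0.2x gives x* = 512 and P* = 125.
With the rebate, buyers effectively pay Pb = Ps − 37, where Ps is the price sellers receive.
On the curves, Pb = 1015/3 - (5/12)x and Ps = 22.6 + 0.2x; the wedge Ps − Pb = 37 gives 22.6 + 0.2x − (1015/3 - (5/12)x) = 37, so x' = 572.
Then Pb = 1015/3 − (5/12)·572 = 100 and Ps = 22.6 + 0.2·572 = 137.

Buyers pay €100; sellers receive €137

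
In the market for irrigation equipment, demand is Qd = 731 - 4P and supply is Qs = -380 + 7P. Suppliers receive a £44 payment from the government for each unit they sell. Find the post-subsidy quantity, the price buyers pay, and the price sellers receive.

Pre-subsidy: 731 - 4P = -380 + 7P gives P* = 101, Q* = 327.
With the subsidy, sellers receive Ps = Pb + 44 for each unit, where Pb is the price buyers pay.
Supply in terms of Pb becomes Qs = -380 + 7(Pb + 44) = -72 + 7Pb. Setting this equal to demand: 731 - 4Pb = -72 + 7Pb, so Pb = 73.
Sellers receive Ps = 73 + 44 = 117; Q' = 731 − 4·73 = 439.

Q' = 439; buyers pay £73; sellers receive £117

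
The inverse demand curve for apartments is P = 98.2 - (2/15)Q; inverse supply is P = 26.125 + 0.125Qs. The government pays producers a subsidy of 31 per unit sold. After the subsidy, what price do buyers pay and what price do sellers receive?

Pre-subsidy: 98.2 - (2/15)Q = 26.125 + 0.125Q gives Q* = 279 and P* = 61.
With the subsidy, sellers receive Ps = Pb + 31 for each unit, where Pb is the price buyers pay.
On the curves, Pb = 98.2 - (2/15)Q and Ps = 26.125 + 0.125Q; the wedge Ps − Pb = 31 gives 26.125 + 0.125Q − (98.2 - (2/15)Q) = 31, so Q' = 399.
Then Pb = 98.2 − (2/15)·399 = 45 and Ps = 26.125 + 0.125·399 = 76.

Buyers pay 45; sellers receive 76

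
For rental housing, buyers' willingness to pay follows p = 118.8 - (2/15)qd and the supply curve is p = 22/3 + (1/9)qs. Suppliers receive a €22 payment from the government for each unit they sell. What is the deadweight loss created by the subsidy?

Pre-subsidy: 118.8 - (2/15)q = 22/3 + (1/9)q gives q* = 456 and p* = 58.
With the subsidy, sellers receive ps = pb + 22 for each unit, where pb is the price buyers pay.
On the curves, pb = 118.8 - (2/15)q and ps = 22/3 + (1/9)q; the wedge ps − pb = 22 gives 22/3 + (1/9)q − (118.8 - (2/15)q) = 22, so q' = 546.
Then pb = 118.8 − (2/15)·546 = 46 and ps = 22/3 + (1/9)·546 = 68.
The subsidy expands output by 546 − 456 = 90 past the efficient level; on those units the gap between marginal cost and willingness to pay runs from 0 up to 22.
DWL = ½ × 22 × 90 = 990.

Deadweight loss = €990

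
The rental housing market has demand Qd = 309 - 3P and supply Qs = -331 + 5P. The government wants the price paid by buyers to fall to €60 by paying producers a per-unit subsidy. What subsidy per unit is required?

At a buyer price of 60, quantity demanded is 309 − 3·60 = 129.
Sellers supply 129 only when they receive Ps with -331 + 5·Ps = 129, i.e. Ps = 92.
s = Ps − Pb = 92 − 60 = 32.

Required subsidy s = €32 per unit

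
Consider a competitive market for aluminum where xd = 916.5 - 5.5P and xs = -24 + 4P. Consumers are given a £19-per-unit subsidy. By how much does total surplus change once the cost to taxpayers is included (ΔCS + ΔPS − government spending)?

Net change in total surplus = -£418

Pre-subsidy: 916.5 - 5.5P = -24 + 4P gives P* = 99, x* = 372.
With the rebate, buyers effectively pay Pb = Ps − 19, where Ps is the price sellers receive.
Demand in terms of Ps becomes xd = 916.5 − 5.5(Ps − 19) = 1021 - 5.5Ps. Setting this equal to supply: 1021 - 5.5Ps = -24 + 4Ps, so Ps = 110.
Buyers pay Pb = 110 − 19 = 91; x' = -24 + 4·110 = 416.
ΔCS = ½(372 + 416)(99 − 91) = 3152; ΔPS = ½(372 + 416)(110 − 99) = 4334.
Government spending = 19 × 416 = 7904.
Net change = 3152 + 4334 − 7904 = -418. The loss equals the DWL triangle ½·19·44.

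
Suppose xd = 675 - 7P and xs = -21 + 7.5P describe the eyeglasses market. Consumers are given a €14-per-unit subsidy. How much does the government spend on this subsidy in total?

Government cost = 158214/29

Pre-subsidy: 675 - 7P = -21 + 7.5P gives P* = 48, x* = 339.
With the rebate, buyers effectively pay Pb = Ps − 14, where Ps is the price sellers receive.
Demand in terms of Ps becomes xd = 675 − 7(Ps − 14) = 773 - 7Ps. Setting this equal to supply: 773 - 7Ps = -21 + 7.5Ps, so Ps = 1588/29.
Buyers pay Pb = 1588/29 − 14 = 1182/29; x' = -21 + 7.5·(1588/29) = 11301/29.
Government outlay = subsidy × quantity = 14 × 11301/29 = 158214/29.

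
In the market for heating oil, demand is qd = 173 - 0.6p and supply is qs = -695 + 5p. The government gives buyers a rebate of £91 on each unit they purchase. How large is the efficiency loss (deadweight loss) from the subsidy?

Pre-subsidy: 173 - 0.6p = -695 + 5p gives p* = 155, q* = 80.
With the rebate, buyers effectively pay pb = ps − 91, where ps is the price sellers receive.
Demand in terms of ps becomes qd = 173 − 0.6(ps − 91) = 227.6 - 0.6ps. Setting this equal to supply: 227.6 - 0.6ps = -695 + 5ps, so ps = 164.75.
Buyers pay pb = 164.75 − 91 = 73.75; q' = -695 + 5·164.75 = 128.75.
The subsidy expands output by 128.75 − 80 = 48.75 past the efficient level; on those units the gap between marginal cost and willingness to pay runs from 0 up to 91.
DWL = ½ × 91 × 48.75 = 2218.125.

Deadweight loss = £2218.125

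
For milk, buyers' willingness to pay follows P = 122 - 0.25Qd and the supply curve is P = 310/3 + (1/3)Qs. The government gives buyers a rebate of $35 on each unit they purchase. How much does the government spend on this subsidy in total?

Pre-subsidy: 122 - 0.25Q = 310/3 + (1/3)Q gives Q* = 32 and P* = 114.
With the rebate, buyers effectively pay Pb = Ps − 35, where Ps is the price sellers receive.
On the curves, Pb = 122 - 0.25Q and Ps = 310/3 + (1/3)Q; the wedge Ps − Pb = 35 gives 310/3 + (1/3)Q − (122 - 0.25Q) = 35, so Q' = 92.
Then Pb = 122 − 0.25·92 = 99 and Ps = 310/3 + (1/3)·92 = 134.
Government outlay = subsidy × quantity = 35 × 92 = 3220.

Government cost = $3220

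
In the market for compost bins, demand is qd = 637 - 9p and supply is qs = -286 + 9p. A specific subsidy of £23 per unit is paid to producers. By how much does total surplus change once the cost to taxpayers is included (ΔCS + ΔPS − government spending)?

Pre-subsidy: 637 - 9p = -286 + 9p gives p* = 923/18, q* = 175.5.
With the subsidy, sellers receive ps = pb + 23 for each unit, where pb is the price buyers pay.
Supply in terms of pb becomes qs = -286 + 9(pb + 23) = -79 + 9pb. Setting this equal to demand: 637 - 9pb = -79 + 9pb, so pb = 358/9.
Sellers receive ps = 358/9 + 23 = 565/9; q' = 637 − 9·(358/9) = 279.
ΔCS = ½(175.5 + 279)(923/18 − 358/9) = 2613.375; ΔPS = ½(175.5 + 279)(565/9 − 923/18) = 2613.375.
Government spending = 23 × 279 = 6417.
Net change = 2613.375 + 2613.375 − 6417 = -1190.25. The loss equals the DWL triangle ½·23·103.5.

Net change in total surplus = -£1190.25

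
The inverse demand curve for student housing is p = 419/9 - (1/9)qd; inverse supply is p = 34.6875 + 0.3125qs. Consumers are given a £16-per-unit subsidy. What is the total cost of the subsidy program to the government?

Pre-subsidy: 419/9 - (1/9)q = 34.6875 + 0.3125q gives q* = 1709/61 and p* = 2650/61.
With the rebate, buyers effectively pay pb = ps − 16, where ps is the price sellers receive.
On the curves, pb = 419/9 - (1/9)q and ps = 34.6875 + 0.3125q; the wedge ps − pb = 16 gives 34.6875 + 0.3125q − (419/9 - (1/9)q) = 16, so q' = 4013/61.
Then pb = 419/9 − (1/9)·(4013/61) = 2394/61 and ps = 34.6875 + 0.3125·(4013/61) = 3370/61.
Government outlay = subsidy × quantity = 16 × 4013/61 = 64208/61.

Government cost = 64208/61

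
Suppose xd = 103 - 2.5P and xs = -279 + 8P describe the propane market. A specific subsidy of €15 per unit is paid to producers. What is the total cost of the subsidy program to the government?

Pre-subsidy: 103 - 2.5P = -279 + 8P gives P* = 764/21, x* = 253/21.
With the subsidy, sellers receive Ps = Pb + 15 for each unit, where Pb is the price buyers pay.
Supply in terms of Pb becomes xs = -279 + 8(Pb + 15) = -159 + 8Pb. Setting this equal to demand: 103 - 2.5Pb = -159 + 8Pb, so Pb = 524/21.
Sellers receive Ps = 524/21 + 15 = 839/21; x' = 103 − 2.5·(524/21) = 853/21.
Government outlay = subsidy × quantity = 15 × 853/21 = 4265/7.

Government cost = 4265/7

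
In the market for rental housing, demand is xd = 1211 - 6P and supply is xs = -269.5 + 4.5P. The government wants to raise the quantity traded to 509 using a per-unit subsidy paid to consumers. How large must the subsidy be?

At x = 509, invert demand for the buyer price: Pb = (1211 − 509)/6 = 117; invert supply for the seller price: Ps = (509 − (-269.5))/4.5 = 173.
The subsidy must fill the gap: s = Ps − Pb = 173 − 117 = 56.

Required subsidy s = 56 per unit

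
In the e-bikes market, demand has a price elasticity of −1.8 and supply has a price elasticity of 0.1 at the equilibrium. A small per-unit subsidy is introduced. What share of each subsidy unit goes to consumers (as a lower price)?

For a small subsidy around the equilibrium, the benefit split depends on the relative slopes, which at a point are proportional to the elasticities.
Buyer share = εs/(εs + |εd|) = 0.1/(0.1 + 1.8) = 1/19; seller share = |εd|/(εs + |εd|) = 18/19.

Consumer share = 1/19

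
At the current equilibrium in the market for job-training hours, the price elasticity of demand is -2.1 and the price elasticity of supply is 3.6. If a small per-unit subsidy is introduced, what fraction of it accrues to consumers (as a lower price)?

For a small subsidy around the equilibrium, the benefit split depends on the relative slopes, which at a point are proportional to the elasticities.
Buyer share = εs/(εs + |εd|) = 3.6/(3.6 + 2.1) = 12/19; seller share = |εd|/(εs + |εd|) = 7/19.

Consumer share = 12/19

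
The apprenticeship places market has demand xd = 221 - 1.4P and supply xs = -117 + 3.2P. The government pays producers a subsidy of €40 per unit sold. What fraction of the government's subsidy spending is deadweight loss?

DWL / government spending = 448/3613

Pre-subsidy: 221 - 1.4P = -117 + 3.2P gives P* = 1690/23, x* = 2717/23.
With the subsidy, sellers receive Ps = Pb + 40 for each unit, where Pb is the price buyers pay.
Supply in terms of Pb becomes xs = -117 + 3.2(Pb + 40) = 11 + 3.2Pb. Setting this equal to demand: 221 - 1.4Pb = 11 + 3.2Pb, so Pb = 1050/23.
Sellers receive Ps = 1050/23 + 40 = 1970/23; x' = 221 − 1.4·(1050/23) = 3613/23.
ΔCS = ½(2717/23 + 3613/23)(1690/23 − 1050/23) = 2025600/529; ΔPS = ½(2717/23 + 3613/23)(1970/23 − 1690/23) = 886200/529.
Government spending = 40 × 3613/23 = 144520/23.
DWL = ½ × 40 × (3613/23 − 2717/23) = 17920/23; fraction = (17920/23) / (144520/23) = 448/3613.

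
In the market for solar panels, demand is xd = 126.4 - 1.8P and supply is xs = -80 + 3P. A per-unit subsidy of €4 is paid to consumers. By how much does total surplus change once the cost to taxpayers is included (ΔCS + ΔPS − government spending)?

Net change in total surplus = -€9

Pre-subsidy: 126.4 - 1.8P = -80 + 3P gives P* = 43, x* = 49.
With the rebate, buyers effectively pay Pb = Ps − 4, where Ps is the price sellers receive.
Demand in terms of Ps becomes xd = 126.4 − 1.8(Ps − 4) = 133.6 - 1.8Ps. Setting this equal to supply: 133.6 - 1.8Ps = -80 + 3Ps, so Ps = 44.5.
Buyers pay Pb = 44.5 − 4 = 40.5; x' = -80 + 3·44.5 = 53.5.
ΔCS = ½(49 + 53.5)(43 − 40.5) = 128.125; ΔPS = ½(49 + 53.5)(44.5 − 43) = 76.875.
Government spending = 4 × 53.5 = 214.
Net change = 128.125 + 76.875 − 214 = -9. The loss equals the DWL triangle ½·4·4.5.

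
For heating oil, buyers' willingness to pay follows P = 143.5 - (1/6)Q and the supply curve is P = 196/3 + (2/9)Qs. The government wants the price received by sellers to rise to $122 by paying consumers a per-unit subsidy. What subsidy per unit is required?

At a seller price of 122, quantity supplied is -294 + 4.5·122 = 255.
Buyers absorb 255 only when they pay Pb = 143.5 − (1/6)·255 = 101.
s = Ps − Pb = 122 − 101 = 21.

Required subsidy s = $21 per unit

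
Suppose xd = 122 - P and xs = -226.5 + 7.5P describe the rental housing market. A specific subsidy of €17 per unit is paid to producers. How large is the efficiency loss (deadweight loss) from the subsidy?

Pre-subsidy: 122 - P = -226.5 + 7.5P gives P* = 41, x* = 81.
With the subsidy, sellers receive Ps = Pb + 17 for each unit, where Pb is the price buyers pay.
Supply in terms of Pb becomes xs = -226.5 + 7.5(Pb + 17) = -99 + 7.5Pb. Setting this equal to demand: 122 - Pb = -99 + 7.5Pb, so Pb = 26.
Sellers receive Ps = 26 + 17 = 43; x' = 122 − 1·26 = 96.
The subsidy expands output by 96 − 81 = 15 past the efficient level; on those units the gap between marginal cost and willingness to pay runs from 0 up to 17.
DWL = ½ × 17 × 15 = 127.5.

Deadweight loss = €127.5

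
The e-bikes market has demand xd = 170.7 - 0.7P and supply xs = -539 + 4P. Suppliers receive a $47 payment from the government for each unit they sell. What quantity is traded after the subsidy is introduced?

Pre-subsidy: 170.7 - 0.7P = -539 + 4P gives P* = 151, x* = 65.
With the subsidy, sellers receive Ps = Pb + 47 for each unit, where Pb is the price buyers pay.
Supply in terms of Pb becomes xs = -539 + 4(Pb + 47) = -351 + 4Pb. Setting this equal to demand: 170.7 - 0.7Pb = -351 + 4Pb, so Pb = 111.
Sellers receive Ps = 111 + 47 = 158; x' = 170.7 − 0.7·111 = 93.

x' = 93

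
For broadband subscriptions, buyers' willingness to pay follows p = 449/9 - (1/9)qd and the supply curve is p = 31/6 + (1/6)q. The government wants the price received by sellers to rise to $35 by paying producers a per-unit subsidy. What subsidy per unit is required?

Required subsidy s = $5 per unit

At a seller price of 35, quantity supplied is -31 + 6·35 = 179.
Buyers absorb 179 only when they pay pb = 449/9 − (1/9)·179 = 30.
s = ps − pb = 35 − 30 = 5.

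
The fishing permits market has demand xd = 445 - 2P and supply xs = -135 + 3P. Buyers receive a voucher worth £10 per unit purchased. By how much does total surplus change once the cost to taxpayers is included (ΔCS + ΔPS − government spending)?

Pre-subsidy: 445 - 2P = -135 + 3P gives P* = 116, x* = 213.
With the rebate, buyers effectively pay Pb = Ps − 10, where Ps is the price sellers receive.
Demand in terms of Ps becomes xd = 445 − 2(Ps − 10) = 465 - 2Ps. Setting this equal to supply: 465 - 2Ps = -135 + 3Ps, so Ps = 120.
Buyers pay Pb = 120 − 10 = 110; x' = -135 + 3·120 = 225.
ΔCS = ½(213 + 225)(116 − 110) = 1314; ΔPS = ½(213 + 225)(120 − 116) = 876.
Government spending = 10 × 225 = 2250.
Net change = 1314 + 876 − 2250 = -60. The loss equals the DWL triangle ½·10·12.

Net change in total surplus = -£60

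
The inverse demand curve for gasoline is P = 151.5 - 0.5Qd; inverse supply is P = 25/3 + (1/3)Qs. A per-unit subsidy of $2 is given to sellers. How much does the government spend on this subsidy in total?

Government cost = $348.4

Pre-subsidy: 151.5 - 0.5Q = 25/3 + (1/3)Q gives Q* = 171.8 and P* = 65.6.
With the subsidy, sellers receive Ps = Pb + 2 for each unit, where Pb is the price buyers pay.
On the curves, Pb = 151.5 - 0.5Q and Ps = 25/3 + (1/3)Q; the wedge Ps − Pb = 2 gives 25/3 + (1/3)Q − (151.5 - 0.5Q) = 2, so Q' = 174.2.
Then Pb = 151.5 − 0.5·174.2 = 64.4 and Ps = 25/3 + (1/3)·174.2 = 66.4.
Government outlay = subsidy × quantity = 2 × 174.2 = 348.4.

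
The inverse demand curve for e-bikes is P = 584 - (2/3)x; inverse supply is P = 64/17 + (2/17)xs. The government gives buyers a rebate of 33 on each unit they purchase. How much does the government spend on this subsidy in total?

Pre-subsidy: 584 - (2/3)x = 64/17 + (2/17)x gives x* = 739.8 and P* = 90.8.
With the rebate, buyers effectively pay Pb = Ps − 33, where Ps is the price sellers receive.
On the curves, Pb = 584 - (2/3)x and Ps = 64/17 + (2/17)x; the wedge Ps − Pb = 33 gives 64/17 + (2/17)x − (584 - (2/3)x) = 33, so x' = 781.875.
Then Pb = 584 − (2/3)·781.875 = 62.75 and Ps = 64/17 + (2/17)·781.875 = 95.75.
Government outlay = subsidy × quantity = 33 × 781.875 = 25801.875.

Government cost = 25801.875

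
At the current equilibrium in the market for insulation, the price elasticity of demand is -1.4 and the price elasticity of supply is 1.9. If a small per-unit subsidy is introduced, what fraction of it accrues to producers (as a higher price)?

For a small subsidy around the equilibrium, the benefit split depends on the relative slopes, which at a point are proportional to the elasticities.
Buyer share = εs/(εs + |εd|) = 1.9/(1.9 + 1.4) = 19/33; seller share = |εd|/(εs + |εd|) = 14/33.
So producers capture 14/33 of the subsidy.

Producer share = 14/33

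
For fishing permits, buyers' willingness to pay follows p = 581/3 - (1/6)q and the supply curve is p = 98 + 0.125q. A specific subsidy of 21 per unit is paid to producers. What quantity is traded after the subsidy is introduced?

q' = 400

Pre-subsidy: 581/3 - (1/6)q = 98 + 0.125q gives q* = 328 and p* = 139.
With the subsidy, sellers receive ps = pb + 21 for each unit, where pb is the price buyers pay.
On the curves, pb = 581/3 - (1/6)q and ps = 98 + 0.125q; the wedge ps − pb = 21 gives 98 + 0.125q − (581/3 - (1/6)q) = 21, so q' = 400.
Then pb = 581/3 − (1/6)·400 = 127 and ps = 98 + 0.125·400 = 148.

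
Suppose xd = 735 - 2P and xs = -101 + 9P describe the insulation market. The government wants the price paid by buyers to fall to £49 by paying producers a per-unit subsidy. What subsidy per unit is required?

Required subsidy s = £33 per unit

At a buyer price of 49, quantity demanded is 735 − 2·49 = 637.
Sellers supply 637 only when they receive Ps with -101 + 9·Ps = 637, i.e. Ps = 82.
s = Ps − Pb = 82 − 49 = 33.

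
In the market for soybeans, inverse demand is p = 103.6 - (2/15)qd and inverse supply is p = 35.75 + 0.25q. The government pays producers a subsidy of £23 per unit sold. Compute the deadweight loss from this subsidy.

Pre-subsidy: 103.6 - (2/15)q = 35.75 + 0.25q gives q* = 177 and p* = 80.
With the subsidy, sellers receive ps = pb + 23 for each unit, where pb is the price buyers pay.
On the curves, pb = 103.6 - (2/15)q and ps = 35.75 + 0.25q; the wedge ps − pb = 23 gives 35.75 + 0.25q − (103.6 - (2/15)q) = 23, so q' = 237.
Then pb = 103.6 − (2/15)·237 = 72 and ps = 35.75 + 0.25·237 = 95.
The subsidy expands output by 237 − 177 = 60 past the efficient level; on those units the gap between marginal cost and willingness to pay runs from 0 up to 23.
DWL = ½ × 23 × 60 = 690.

Deadweight loss = £690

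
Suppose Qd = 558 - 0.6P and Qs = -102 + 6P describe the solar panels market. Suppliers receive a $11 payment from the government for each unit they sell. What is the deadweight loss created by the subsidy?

Deadweight loss = $33

Pre-subsidy: 558 - 0.6P = -102 + 6P gives P* = 100, Q* = 498.
With the subsidy, sellers receive Ps = Pb + 11 for each unit, where Pb is the price buyers pay.
Supply in terms of Pb becomes Qs = -102 + 6(Pb + 11) = -36 + 6Pb. Setting this equal to demand: 558 - 0.6Pb = -36 + 6Pb, so Pb = 90.
Sellers receive Ps = 90 + 11 = 101; Q' = 558 − 0.6·90 = 504.
The subsidy expands output by 504 − 498 = 6 past the efficient level; on those units the gap between marginal cost and willingness to pay runs from 0 up to 11.
DWL = ½ × 11 × 6 = 33.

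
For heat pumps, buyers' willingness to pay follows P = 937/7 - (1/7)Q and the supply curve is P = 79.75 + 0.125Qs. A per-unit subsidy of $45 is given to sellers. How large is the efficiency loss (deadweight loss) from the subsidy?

Deadweight loss = $3780

Pre-subsidy: 937/7 - (1/7)Q = 79.75 + 0.125Q gives Q* = 202 and P* = 105.
With the subsidy, sellers receive Ps = Pb + 45 for each unit, where Pb is the price buyers pay.
On the curves, Pb = 937/7 - (1/7)Q and Ps = 79.75 + 0.125Q; the wedge Ps − Pb = 45 gives 79.75 + 0.125Q − (937/7 - (1/7)Q) = 45, so Q' = 370.
Then Pb = 937/7 − (1/7)·370 = 81 and Ps = 79.75 + 0.125·370 = 126.
The subsidy expands output by 370 − 202 = 168 past the efficient level; on those units the gap between marginal cost and willingness to pay runs from 0 up to 45.
DWL = ½ × 45 × 168 = 3780.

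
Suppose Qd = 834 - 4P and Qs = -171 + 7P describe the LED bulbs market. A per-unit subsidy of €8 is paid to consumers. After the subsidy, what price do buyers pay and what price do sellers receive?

Pre-subsidy: 834 - 4P = -171 + 7P gives P* = 1005/11, Q* = 5154/11.
With the rebate, buyers effectively pay Pb = Ps − 8, where Ps is the price sellers receive.
Demand in terms of Ps becomes Qd = 834 − 4(Ps − 8) = 866 - 4Ps. Setting this equal to supply: 866 - 4Ps = -171 + 7Ps, so Ps = 1037/11.
Buyers pay Pb = 1037/11 − 8 = 949/11; Q' = -171 + 7·(1037/11) = 5378/11.

Buyers pay 949/11; sellers receive 1037/11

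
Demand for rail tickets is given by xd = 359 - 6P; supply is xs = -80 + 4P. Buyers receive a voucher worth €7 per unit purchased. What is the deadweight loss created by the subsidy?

Deadweight loss = €58.8

Pre-subsidy: 359 - 6P = -80 + 4P gives P* = 43.9, x* = 95.6.
With the rebate, buyers effectively pay Pb = Ps − 7, where Ps is the price sellers receive.
Demand in terms of Ps becomes xd = 359 − 6(Ps − 7) = 401 - 6Ps. Setting this equal to supply: 401 - 6Ps = -80 + 4Ps, so Ps = 48.1.
Buyers pay Pb = 48.1 − 7 = 41.1; x' = -80 + 4·48.1 = 112.4.
The subsidy expands output by 112.4 − 95.6 = 16.8 past the efficient level; on those units the gap between marginal cost and willingness to pay runs from 0 up to 7.
DWL = ½ × 7 × 16.8 = 58.8.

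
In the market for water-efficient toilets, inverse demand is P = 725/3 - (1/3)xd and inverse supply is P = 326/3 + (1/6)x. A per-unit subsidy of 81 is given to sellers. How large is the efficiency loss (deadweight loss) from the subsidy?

Deadweight loss = 6561

Pre-subsidy: 725/3 - (1/3)x = 326/3 + (1/6)x gives x* = 266 and P* = 153.
With the subsidy, sellers receive Ps = Pb + 81 for each unit, where Pb is the price buyers pay.
On the curves, Pb = 725/3 - (1/3)x and Ps = 326/3 + (1/6)x; the wedge Ps − Pb = 81 gives 326/3 + (1/6)x − (725/3 - (1/3)x) = 81, so x' = 428.
Then Pb = 725/3 − (1/3)·428 = 99 and Ps = 326/3 + (1/6)·428 = 180.
The subsidy expands output by 428 − 266 = 162 past the efficient level; on those units the gap between marginal cost and willingness to pay runs from 0 up to 81.
DWL = ½ × 81 × 162 = 6561.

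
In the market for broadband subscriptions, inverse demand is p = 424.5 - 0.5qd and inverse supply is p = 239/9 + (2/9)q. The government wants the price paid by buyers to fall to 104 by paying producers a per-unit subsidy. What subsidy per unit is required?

Required subsidy s = 65 per unit

At a buyer price of 104, quantity demanded is 849 − 2·104 = 641.
Sellers supply 641 only when they receive ps = 239/9 + (2/9)·641 = 169.
s = ps − pb = 169 − 104 = 65.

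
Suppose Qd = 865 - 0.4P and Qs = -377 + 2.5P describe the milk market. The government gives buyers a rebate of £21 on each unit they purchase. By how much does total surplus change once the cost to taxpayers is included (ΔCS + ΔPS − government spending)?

Net change in total surplus = -2205/29

Pre-subsidy: 865 - 0.4P = -377 + 2.5P gives P* = 12420/29, Q* = 20117/29.
With the rebate, buyers effectively pay Pb = Ps − 21, where Ps is the price sellers receive.
Demand in terms of Ps becomes Qd = 865 − 0.4(Ps − 21) = 873.4 - 0.4Ps. Setting this equal to supply: 873.4 - 0.4Ps = -377 + 2.5Ps, so Ps = 12504/29.
Buyers pay Pb = 12504/29 − 21 = 11895/29; Q' = -377 + 2.5·(12504/29) = 20327/29.
ΔCS = ½(20117/29 + 20327/29)(12420/29 − 11895/29) = 10616550/841; ΔPS = ½(20117/29 + 20327/29)(12504/29 − 12420/29) = 1698648/841.
Government spending = 21 × 20327/29 = 426867/29.
Net change = 10616550/841 + 1698648/841 − 426867/29 = -2205/29. The loss equals the DWL triangle ½·21·210/29.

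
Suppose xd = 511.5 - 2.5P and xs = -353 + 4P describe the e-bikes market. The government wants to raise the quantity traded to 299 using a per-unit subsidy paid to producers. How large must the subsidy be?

Required subsidy s = 78 per unit

At x = 299, invert demand for the buyer price: Pb = (511.5 − 299)/2.5 = 85; invert supply for the seller price: Ps = (299 − (-353))/4 = 163.
The subsidy must fill the gap: s = Ps − Pb = 163 − 85 = 78.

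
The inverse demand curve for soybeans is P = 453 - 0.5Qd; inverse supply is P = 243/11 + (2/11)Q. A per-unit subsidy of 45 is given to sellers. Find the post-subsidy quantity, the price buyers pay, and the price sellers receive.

Pre-subsidy: 453 - 0.5Q = 243/11 + (2/11)Q gives Q* = 632 and P* = 137.
With the subsidy, sellers receive Ps = Pb + 45 for each unit, where Pb is the price buyers pay.
On the curves, Pb = 453 - 0.5Q and Ps = 243/11 + (2/11)Q; the wedge Ps − Pb = 45 gives 243/11 + (2/11)Q − (453 - 0.5Q) = 45, so Q' = 698.
Then Pb = 453 − 0.5·698 = 104 and Ps = 243/11 + (2/11)·698 = 149.

Q' = 698; buyers pay 104; sellers receive 149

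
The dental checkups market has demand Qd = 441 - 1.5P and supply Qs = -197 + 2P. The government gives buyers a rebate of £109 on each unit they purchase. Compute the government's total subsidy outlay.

Pre-subsidy: 441 - 1.5P = -197 + 2P gives P* = 1276/7, Q* = 1173/7.
With the rebate, buyers effectively pay Pb = Ps − 109, where Ps is the price sellers receive.
Demand in terms of Ps becomes Qd = 441 − 1.5(Ps − 109) = 604.5 - 1.5Ps. Setting this equal to supply: 604.5 - 1.5Ps = -197 + 2Ps, so Ps = 229.
Buyers pay Pb = 229 − 109 = 120; Q' = -197 + 2·229 = 261.
Government outlay = subsidy × quantity = 109 × 261 = 28449.

Government cost = £28449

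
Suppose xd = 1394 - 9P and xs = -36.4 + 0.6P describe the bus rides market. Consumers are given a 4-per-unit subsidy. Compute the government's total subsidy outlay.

Pre-subsidy: 1394 - 9P = -36.4 + 0.6P gives P* = 149, x* = 53.
With the rebate, buyers effectively pay Pb = Ps − 4, where Ps is the price sellers receive.
Demand in terms of Ps becomes xd = 1394 − 9(Ps − 4) = 1430 - 9Ps. Setting this equal to supply: 1430 - 9Ps = -36.4 + 0.6Ps, so Ps = 152.75.
Buyers pay Pb = 152.75 − 4 = 148.75; x' = -36.4 + 0.6·152.75 = 55.25.
Government outlay = subsidy × quantity = 4 × 55.25 = 221.

Government cost = 221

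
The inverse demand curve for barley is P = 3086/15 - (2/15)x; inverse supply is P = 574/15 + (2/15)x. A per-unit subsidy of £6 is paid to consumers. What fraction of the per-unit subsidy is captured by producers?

Pre-subsidy: 3086/15 - (2/15)x = 574/15 + (2/15)x gives x* = 628 and P* = 122.
With the rebate, buyers effectively pay Pb = Ps − 6, where Ps is the price sellers receive.
On the curves, Pb = 3086/15 - (2/15)x and Ps = 574/15 + (2/15)x; the wedge Ps − Pb = 6 gives 574/15 + (2/15)x − (3086/15 - (2/15)x) = 6, so x' = 650.5.
Then Pb = 3086/15 − (2/15)·650.5 = 119 and Ps = 574/15 + (2/15)·650.5 = 125.
Buyers' price falls by P* − Pb = 122 − 119 = 3; sellers' price rises by Ps − P* = 125 − 122 = 3.
So producers capture 3/6 = 0.5 of each unit of subsidy.

Producer share = 0.5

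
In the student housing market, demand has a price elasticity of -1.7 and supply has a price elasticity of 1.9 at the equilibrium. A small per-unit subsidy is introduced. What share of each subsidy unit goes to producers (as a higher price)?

Producer share = 17/36

For a small subsidy around the equilibrium, the benefit split depends on the relative slopes, which at a point are proportional to the elasticities.
Buyer share = εs/(εs + |εd|) = 1.9/(1.9 + 1.7) = 19/36; seller share = |εd|/(εs + |εd|) = 17/36.
So producers capture 17/36 of the subsidy.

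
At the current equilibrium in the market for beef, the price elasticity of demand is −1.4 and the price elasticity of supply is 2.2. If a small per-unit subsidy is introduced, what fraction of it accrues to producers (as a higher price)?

Producer share = 7/18

For a small subsidy around the equilibrium, the benefit split depends on the relative slopes, which at a point are proportional to the elasticities.
Buyer share = εs/(εs + |εd|) = 2.2/(2.2 + 1.4) = 11/18; seller share = |εd|/(εs + |εd|) = 7/18.
So producers capture 7/18 of the subsidy.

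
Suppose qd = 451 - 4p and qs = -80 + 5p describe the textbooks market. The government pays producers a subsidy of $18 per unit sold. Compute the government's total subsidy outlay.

Pre-subsidy: 451 - 4p = -80 + 5p gives p* = 59, q* = 215.
With the subsidy, sellers receive ps = pb + 18 for each unit, where pb is the price buyers pay.
Supply in terms of pb becomes qs = -80 + 5(pb + 18) = 10 + 5pb. Setting this equal to demand: 451 - 4pb = 10 + 5pb, so pb = 49.
Sellers receive ps = 49 + 18 = 67; q' = 451 − 4·49 = 255.
Government outlay = subsidy × quantity = 18 × 255 = 4590.

Government cost = $4590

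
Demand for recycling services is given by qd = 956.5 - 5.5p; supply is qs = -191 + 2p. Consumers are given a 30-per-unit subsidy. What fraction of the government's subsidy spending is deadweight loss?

Pre-subsidy: 956.5 - 5.5p = -191 + 2p gives p* = 153, q* = 115.
With the rebate, buyers effectively pay pb = ps − 30, where ps is the price sellers receive.
Demand in terms of ps becomes qd = 956.5 − 5.5(ps − 30) = 1121.5 - 5.5ps. Setting this equal to supply: 1121.5 - 5.5ps = -191 + 2ps, so ps = 175.
Buyers pay pb = 175 − 30 = 145; q' = -191 + 2·175 = 159.
ΔCS = ½(115 + 159)(153 − 145) = 1096; ΔPS = ½(115 + 159)(175 − 153) = 3014.
Government spending = 30 × 159 = 4770.
DWL = ½ × 30 × (159 − 115) = 660; fraction = 660 / 4770 = 22/159.

DWL / government spending = 22/159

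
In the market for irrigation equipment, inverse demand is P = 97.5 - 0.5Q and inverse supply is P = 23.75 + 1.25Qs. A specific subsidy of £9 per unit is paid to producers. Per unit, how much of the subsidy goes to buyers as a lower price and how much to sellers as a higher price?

Buyers gain 18/7 per unit; sellers gain 45/7 per unit

Pre-subsidy: 97.5 - 0.5Q = 23.75 + 1.25Q gives Q* = 295/7 and P* = 535/7.
With the subsidy, sellers receive Ps = Pb + 9 for each unit, where Pb is the price buyers pay.
On the curves, Pb = 97.5 - 0.5Q and Ps = 23.75 + 1.25Q; the wedge Ps − Pb = 9 gives 23.75 + 1.25Q − (97.5 - 0.5Q) = 9, so Q' = 331/7.
Then Pb = 97.5 − 0.5·(331/7) = 517/7 and Ps = 23.75 + 1.25·(331/7) = 580/7.
Buyers' price falls by P* − Pb = 535/7 − 517/7 = 18/7; sellers' price rises by Ps − P* = 580/7 − 535/7 = 45/7.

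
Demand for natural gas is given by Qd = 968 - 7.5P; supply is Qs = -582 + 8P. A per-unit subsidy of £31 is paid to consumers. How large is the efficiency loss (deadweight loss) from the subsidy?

Deadweight loss = £1860

Pre-subsidy: 968 - 7.5P = -582 + 8P gives P* = 100, Q* = 218.
With the rebate, buyers effectively pay Pb = Ps − 31, where Ps is the price sellers receive.
Demand in terms of Ps becomes Qd = 968 − 7.5(Ps − 31) = 1200.5 - 7.5Ps. Setting this equal to supply: 1200.5 - 7.5Ps = -582 + 8Ps, so Ps = 115.
Buyers pay Pb = 115 − 31 = 84; Q' = -582 + 8·115 = 338.
The subsidy expands output by 338 − 218 = 120 past the efficient level; on those units the gap between marginal cost and willingness to pay runs from 0 up to 31.
DWL = ½ × 31 × 120 = 1860.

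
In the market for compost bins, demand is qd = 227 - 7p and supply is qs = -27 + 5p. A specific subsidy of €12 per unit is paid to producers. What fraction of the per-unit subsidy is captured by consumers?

Pre-subsidy: 227 - 7p = -27 + 5p gives p* = 127/6, q* = 473/6.
With the subsidy, sellers receive ps = pb + 12 for each unit, where pb is the price buyers pay.
Supply in terms of pb becomes qs = -27 + 5(pb + 12) = 33 + 5pb. Setting this equal to demand: 227 - 7pb = 33 + 5pb, so pb = 97/6.
Sellers receive ps = 97/6 + 12 = 169/6; q' = 227 − 7·(97/6) = 683/6.
Buyers' price falls by p* − pb = 127/6 − 97/6 = 5; sellers' price rises by ps − p* = 169/6 − 127/6 = 7.
So consumers capture 5/12 = 5/12 of each unit of subsidy.

Consumer share = 5/12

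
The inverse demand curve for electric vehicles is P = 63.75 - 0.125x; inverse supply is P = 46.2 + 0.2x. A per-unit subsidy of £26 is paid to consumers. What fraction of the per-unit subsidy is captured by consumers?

Consumer share = 5/13

Pre-subsidy: 63.75 - 0.125x = 46.2 + 0.2x gives x* = 54 and P* = 57.
With the rebate, buyers effectively pay Pb = Ps − 26, where Ps is the price sellers receive.
On the curves, Pb = 63.75 - 0.125x and Ps = 46.2 + 0.2x; the wedge Ps − Pb = 26 gives 46.2 + 0.2x − (63.75 - 0.125x) = 26, so x' = 134.
Then Pb = 63.75 − 0.125·134 = 47 and Ps = 46.2 + 0.2·134 = 73.
Buyers' price falls by P* − Pb = 57 − 47 = 10; sellers' price rises by Ps − P* = 73 − 57 = 16.
So consumers capture 10/26 = 5/13 of each unit of subsidy.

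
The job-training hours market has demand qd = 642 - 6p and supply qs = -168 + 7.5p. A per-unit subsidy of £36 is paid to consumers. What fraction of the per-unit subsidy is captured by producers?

Producer share = 4/9

Pre-subsidy: 642 - 6p = -168 + 7.5p gives p* = 60, q* = 282.
With the rebate, buyers effectively pay pb = ps − 36, where ps is the price sellers receive.
Demand in terms of ps becomes qd = 642 − 6(ps − 36) = 858 - 6ps. Setting this equal to supply: 858 - 6ps = -168 + 7.5ps, so ps = 76.
Buyers pay pb = 76 − 36 = 40; q' = -168 + 7.5·76 = 402.
Buyers' price falls by p* − pb = 60 − 40 = 20; sellers' price rises by ps − p* = 76 − 60 = 16.
So producers capture 16/36 = 4/9 of each unit of subsidy.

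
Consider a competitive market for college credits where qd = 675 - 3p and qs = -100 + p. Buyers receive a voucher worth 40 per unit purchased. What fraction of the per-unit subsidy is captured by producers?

Pre-subsidy: 675 - 3p = -100 + p gives p* = 193.75, q* = 93.75.
With the rebate, buyers effectively pay pb = ps − 40, where ps is the price sellers receive.
Demand in terms of ps becomes qd = 675 − 3(ps − 40) = 795 - 3ps. Setting this equal to supply: 795 - 3ps = -100 + ps, so ps = 223.75.
Buyers pay pb = 223.75 − 40 = 183.75; q' = -100 + 1·223.75 = 123.75.
Buyers' price falls by p* − pb = 193.75 − 183.75 = 10; sellers' price rises by ps − p* = 223.75 − 193.75 = 30.
So producers capture 30/40 = 0.75 of each unit of subsidy.

Producer share = 0.75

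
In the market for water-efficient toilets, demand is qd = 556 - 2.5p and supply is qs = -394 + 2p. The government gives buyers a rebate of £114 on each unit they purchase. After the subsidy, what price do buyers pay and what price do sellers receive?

Buyers pay 1444/9; sellers receive 2470/9

Pre-subsidy: 556 - 2.5p = -394 + 2p gives p* = 1900/9, q* = 254/9.
With the rebate, buyers effectively pay pb = ps − 114, where ps is the price sellers receive.
Demand in terms of ps becomes qd = 556 − 2.5(ps − 114) = 841 - 2.5ps. Setting this equal to supply: 841 - 2.5ps = -394 + 2ps, so ps = 2470/9.
Buyers pay pb = 2470/9 − 114 = 1444/9; q' = -394 + 2·(2470/9) = 1394/9.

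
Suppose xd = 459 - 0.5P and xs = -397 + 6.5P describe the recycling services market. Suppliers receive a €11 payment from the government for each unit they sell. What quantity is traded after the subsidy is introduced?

x' = 11283/28

Pre-subsidy: 459 - 0.5P = -397 + 6.5P gives P* = 856/7, x* = 2785/7.
With the subsidy, sellers receive Ps = Pb + 11 for each unit, where Pb is the price buyers pay.
Supply in terms of Pb becomes xs = -397 + 6.5(Pb + 11) = -325.5 + 6.5Pb. Setting this equal to demand: 459 - 0.5Pb = -325.5 + 6.5Pb, so Pb = 1569/14.
Sellers receive Ps = 1569/14 + 11 = 1723/14; x' = 459 − 0.5·(1569/14) = 11283/28.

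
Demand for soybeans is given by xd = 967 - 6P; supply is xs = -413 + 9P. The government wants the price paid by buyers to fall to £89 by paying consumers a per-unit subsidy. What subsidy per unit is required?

At a buyer price of 89, quantity demanded is 967 − 6·89 = 433.
Sellers supply 433 only when they receive Ps with -413 + 9·Ps = 433, i.e. Ps = 94.
s = Ps − Pb = 94 − 89 = 5.

Required subsidy s = £5 per unit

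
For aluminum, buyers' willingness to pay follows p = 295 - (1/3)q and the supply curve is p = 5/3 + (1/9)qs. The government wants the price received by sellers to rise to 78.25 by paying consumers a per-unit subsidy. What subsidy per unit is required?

At a seller price of 78.25, quantity supplied is -15 + 9·78.25 = 689.25.
Buyers absorb 689.25 only when they pay pb = 295 − (1/3)·689.25 = 65.25.
s = ps − pb = 78.25 − 65.25 = 13.

Required subsidy s = 13 per unit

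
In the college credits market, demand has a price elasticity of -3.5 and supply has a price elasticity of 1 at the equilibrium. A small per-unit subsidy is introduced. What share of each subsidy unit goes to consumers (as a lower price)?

Consumer share = 2/9

For a small subsidy around the equilibrium, the benefit split depends on the relative slopes, which at a point are proportional to the elasticities.
Buyer share = εs/(εs + |εd|) = 1/(1 + 3.5) = 2/9; seller share = |εd|/(εs + |εd|) = 7/9.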